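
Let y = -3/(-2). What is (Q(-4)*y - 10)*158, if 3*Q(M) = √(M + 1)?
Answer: -1580 + 79*I*√3 ≈ -1580.0 + 136.83*I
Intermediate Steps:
Q(M) = √(1 + M)/3 (Q(M) = √(M + 1)/3 = √(1 + M)/3)
y = 3/2 (y = -3*(-½) = 3/2 ≈ 1.5000)
(Q(-4)*y - 10)*158 = ((√(1 - 4)/3)*(3/2) - 10)*158 = ((√(-3)/3)*(3/2) - 10)*158 = (((I*√3)/3)*(3/2) - 10)*158 = ((I*√3/3)*(3/2) - 10)*158 = (I*√3/2 - 10)*158 = (-10 + I*√3/2)*158 = -1580 + 79*I*√3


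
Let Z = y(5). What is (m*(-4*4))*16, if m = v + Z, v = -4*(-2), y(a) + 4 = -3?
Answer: -256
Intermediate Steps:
y(a) = -7 (y(a) = -4 - 3 = -7)
Z = -7
v = 8
m = 1 (m = 8 - 7 = 1)
(m*(-4*4))*16 = (1*(-4*4))*16 = (1*(-16))*16 = -16*16 = -256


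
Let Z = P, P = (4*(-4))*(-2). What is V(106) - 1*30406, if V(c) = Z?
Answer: -30374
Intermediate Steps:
P = 32 (P = -16*(-2) = 32)
Z = 32
V(c) = 32
V(106) - 1*30406 = 32 - 1*30406 = 32 - 30406 = -30374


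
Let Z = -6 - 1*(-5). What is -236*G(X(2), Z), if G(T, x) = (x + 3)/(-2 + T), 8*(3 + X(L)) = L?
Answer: 1888/19 ≈ 99.368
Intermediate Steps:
X(L) = -3 + L/8
Z = -1 (Z = -6 + 5 = -1)
G(T, x) = (3 + x)/(-2 + T)
-236*G(X(2), Z) = -236*(3 - 1)/(-2 + (-3 + (⅛)*2)) = -236*2/(-2 + (-3 + ¼)) = -236*2/(-2 - 11/4) = -236*2/(-19/4) = -(-944)*2/19 = -236*(-8/19) = 1888/19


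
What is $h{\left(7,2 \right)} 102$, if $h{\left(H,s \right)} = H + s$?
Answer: $918$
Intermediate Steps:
$h{\left(7,2 \right)} 102 = \left(7 + 2\right) 102 = 9 \cdot 102 = 918$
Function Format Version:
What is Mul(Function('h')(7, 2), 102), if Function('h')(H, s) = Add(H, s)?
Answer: 918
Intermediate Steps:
Mul(Function('h')(7, 2), 102) = Mul(Add(7, 2), 102) = Mul(9, 102) = 918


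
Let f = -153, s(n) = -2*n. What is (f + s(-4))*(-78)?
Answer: 11310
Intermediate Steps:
(f + s(-4))*(-78) = (-153 - 2*(-4))*(-78) = (-153 + 8)*(-78) = -145*(-78) = 11310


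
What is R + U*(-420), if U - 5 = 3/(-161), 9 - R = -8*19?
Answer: -44417/23 ≈ -1931.2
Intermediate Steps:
R = 161 (R = 9 - (-8)*19 = 9 - 1*(-152) = 9 + 152 = 161)
U = 802/161 (U = 5 + 3/(-161) = 5 + 3*(-1/161) = 5 - 3/161 = 802/161 ≈ 4.9814)
R + U*(-420) = 161 + (802/161)*(-420) = 161 - 48120/23 = -44417/23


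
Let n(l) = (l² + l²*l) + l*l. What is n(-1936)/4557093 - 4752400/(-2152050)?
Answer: -103854406166920/65380613271 ≈ -1588.5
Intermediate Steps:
n(l) = l³ + 2*l² (n(l) = (l² + l³) + l² = l³ + 2*l²)
n(-1936)/4557093 - 4752400/(-2152050) = ((-1936)²*(2 - 1936))/4557093 - 4752400/(-2152050) = (3748096*(-1934))*(1/4557093) - 4752400*(-1/2152050) = -7248817664*1/4557093 + 95048/43041 = -7248817664/4557093 + 95048/43041 = -103854406166920/65380613271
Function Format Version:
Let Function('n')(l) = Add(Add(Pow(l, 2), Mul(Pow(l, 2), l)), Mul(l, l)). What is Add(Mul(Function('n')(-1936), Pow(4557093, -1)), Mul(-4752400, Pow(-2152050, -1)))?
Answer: Rational(-103854406166920, 65380613271) ≈ -1588.5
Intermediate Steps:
Function('n')(l) = Add(Pow(l, 3), Mul(2, Pow(l, 2))) (Function('n')(l) = Add(Add(Pow(l, 2), Pow(l, 3)), Pow(l, 2)) = Add(Pow(l, 3), Mul(2, Pow(l, 2))))
Add(Mul(Function('n')(-1936), Pow(4557093, -1)), Mul(-4752400, Pow(-2152050, -1))) = Add(Mul(Mul(Pow(-1936, 2), Add(2, -1936)), Pow(4557093, -1)), Mul(-4752400, Pow(-2152050, -1))) = Add(Mul(Mul(3748096, -1934), Rational(1, 4557093)), Mul(-4752400, Rational(-1, 2152050))) = Add(Mul(-7248817664, Rational(1, 4557093)), Rational(95048, 43041)) = Add(Rational(-7248817664, 4557093), Rational(95048, 43041)) = Rational(-103854406166920, 65380613271)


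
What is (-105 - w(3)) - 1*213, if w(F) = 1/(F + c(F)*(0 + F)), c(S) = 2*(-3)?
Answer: -4769/15 ≈ -317.93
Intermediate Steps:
c(S) = -6
w(F) = -1/(5*F) (w(F) = 1/(F - 6*(0 + F)) = 1/(F - 6*F) = 1/(-5*F) = -1/(5*F))
(-105 - w(3)) - 1*213 = (-105 - (-1)/(5*3)) - 1*213 = (-105 - (-1)/(5*3)) - 213 = (-105 - 1*(-1/15)) - 213 = (-105 + 1/15) - 213 = -1574/15 - 213 = -4769/15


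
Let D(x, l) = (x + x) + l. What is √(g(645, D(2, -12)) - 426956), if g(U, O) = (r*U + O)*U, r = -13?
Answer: I*√5840441 ≈ 2416.7*I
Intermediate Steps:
D(x, l) = l + 2*x (D(x, l) = 2*x + l = l + 2*x)
g(U, O) = U*(O - 13*U) (g(U, O) = (-13*U + O)*U = (O - 13*U)*U = U*(O - 13*U))
√(g(645, D(2, -12)) - 426956) = √(645*((-12 + 2*2) - 13*645) - 426956) = √(645*((-12 + 4) - 8385) - 426956) = √(645*(-8 - 8385) - 426956) = √(645*(-8393) - 426956) = √(-5413485 - 426956) = √(-5840441) = I*√5840441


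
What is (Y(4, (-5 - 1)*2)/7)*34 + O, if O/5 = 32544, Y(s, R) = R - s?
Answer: 1138496/7 ≈ 1.6264e+5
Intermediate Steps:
O = 162720 (O = 5*32544 = 162720)
(Y(4, (-5 - 1)*2)/7)*34 + O = (((-5 - 1)*2 - 1*4)/7)*34 + 162720 = ((-6*2 - 4)*(⅐))*34 + 162720 = ((-12 - 4)*(⅐))*34 + 162720 = -16*⅐*34 + 162720 = -16/7*34 + 162720 = -544/7 + 162720 = 1138496/7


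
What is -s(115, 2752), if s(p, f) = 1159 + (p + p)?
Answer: -1389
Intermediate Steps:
s(p, f) = 1159 + 2*p
-s(115, 2752) = -(1159 + 2*115) = -(1159 + 230) = -1*1389 = -1389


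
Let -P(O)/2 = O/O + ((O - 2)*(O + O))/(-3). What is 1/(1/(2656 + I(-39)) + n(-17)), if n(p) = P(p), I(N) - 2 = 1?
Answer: 7977/3419477 ≈ 0.0023328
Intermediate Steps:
I(N) = 3 (I(N) = 2 + 1 = 3)
P(O) = -2 + 4*O*(-2 + O)/3 (P(O) = -2*(O/O + ((O - 2)*(O + O))/(-3)) = -2*(1 + ((-2 + O)*(2*O))*(-⅓)) = -2*(1 + (2*O*(-2 + O))*(-⅓)) = -2*(1 - 2*O*(-2 + O)/3) = -2 + 4*O*(-2 + O)/3)
n(p) = -2 - 8*p/3 + 4*p²/3
1/(1/(2656 + I(-39)) + n(-17)) = 1/(1/(2656 + 3) + (-2 - 8/3*(-17) + (4/3)*(-17)²)) = 1/(1/2659 + (-2 + 136/3 + (4/3)*289)) = 1/(1/2659 + (-2 + 136/3 + 1156/3)) = 1/(1/2659 + 1286/3) = 1/(3419477/7977) = 7977/3419477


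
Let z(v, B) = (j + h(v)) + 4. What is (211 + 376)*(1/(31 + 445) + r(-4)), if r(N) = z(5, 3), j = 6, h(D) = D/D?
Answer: 3074119/476 ≈ 6458.2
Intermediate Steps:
h(D) = 1
z(v, B) = 11 (z(v, B) = (6 + 1) + 4 = 7 + 4 = 11)
r(N) = 11
(211 + 376)*(1/(31 + 445) + r(-4)) = (211 + 376)*(1/(31 + 445) + 11) = 587*(1/476 + 11) = 587*(5237/476) = 3074119/476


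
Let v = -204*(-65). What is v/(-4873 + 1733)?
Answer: -663/157 ≈ -4.2229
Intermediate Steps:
v = 13260
v/(-4873 + 1733) = 13260/(-4873 + 1733) = 13260/(-3140) = 13260*(-1/3140) = -663/157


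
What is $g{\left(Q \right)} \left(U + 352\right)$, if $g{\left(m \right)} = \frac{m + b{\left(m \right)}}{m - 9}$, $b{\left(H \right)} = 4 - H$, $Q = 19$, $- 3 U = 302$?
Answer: $\frac{1508}{15} \approx 100.53$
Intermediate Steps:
$U = - \frac{302}{3}$ ($U = \left(- \frac{1}{3}\right) 302 = - \frac{302}{3} \approx -100.67$)
$g{\left(m \right)} = \frac{4}{-9 + m}$ ($g{\left(m \right)} = \frac{m - \left(-4 + m\right)}{m - 9} = \frac{4}{-9 + m}$)
$g{\left(Q \right)} \left(U + 352\right) = \frac{4}{-9 + 19} \left(- \frac{302}{3} + 352\right) = \frac{4}{10} \cdot \frac{754}{3} = 4 \cdot \frac{1}{10} \cdot \frac{754}{3} = \frac{2}{5} \cdot \frac{754}{3} = \frac{1508}{15}$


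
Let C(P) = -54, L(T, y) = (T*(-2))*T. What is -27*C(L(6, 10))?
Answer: 1458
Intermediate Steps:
L(T, y) = -2*T**2 (L(T, y) = (-2*T)*T = -2*T**2)
-27*C(L(6, 10)) = -27*(-54) = 1458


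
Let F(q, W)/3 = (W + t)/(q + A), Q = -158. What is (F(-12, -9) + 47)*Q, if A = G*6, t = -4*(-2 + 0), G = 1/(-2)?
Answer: -37288/5 ≈ -7457.6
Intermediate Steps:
G = -½ ≈ -0.50000
t = 8 (t = -4*(-2) = 8)
A = -3 (A = -½*6 = -3)
F(q, W) = 3*(8 + W)/(-3 + q) (F(q, W) = 3*((W + 8)/(q - 3)) = 3*((8 + W)/(-3 + q)) = 3*(8 + W)/(-3 + q))
(F(-12, -9) + 47)*Q = (3*(8 - 9)/(-3 - 12) + 47)*(-158) = (3*(-1)/(-15) + 47)*(-158) = (3*(-1/15)*(-1) + 47)*(-158) = (⅕ + 47)*(-158) = (236/5)*(-158) = -37288/5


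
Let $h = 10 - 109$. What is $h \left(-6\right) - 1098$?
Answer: $-504$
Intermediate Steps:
$h = -99$ ($h = 10 - 109 = -99$)
$h \left(-6\right) - 1098 = \left(-99\right) \left(-6\right) - 1098 = 594 - 1098 = -504$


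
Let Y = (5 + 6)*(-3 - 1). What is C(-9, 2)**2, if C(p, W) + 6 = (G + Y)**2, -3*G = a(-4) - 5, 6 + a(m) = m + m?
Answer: 161671225/81 ≈ 1.9959e+6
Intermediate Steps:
a(m) = -6 + 2*m (a(m) = -6 + (m + m) = -6 + 2*m)
Y = -44 (Y = 11*(-4) = -44)
G = 19/3 (G = -((-6 + 2*(-4)) - 5)/3 = -((-6 - 8) - 5)/3 = -(-14 - 5)/3 = -1/3*(-19) = 19/3 ≈ 6.3333)
C(p, W) = 12715/9 (C(p, W) = -6 + (19/3 - 44)**2 = -6 + (-113/3)**2 = -6 + 12769/9 = 12715/9)
C(-9, 2)**2 = (12715/9)**2 = 161671225/81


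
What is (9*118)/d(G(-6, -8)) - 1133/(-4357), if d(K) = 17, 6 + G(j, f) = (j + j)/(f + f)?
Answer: 4646395/74069 ≈ 62.731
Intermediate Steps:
G(j, f) = -6 + j/f (G(j, f) = -6 + (j + j)/(f + f) = -6 + (2*j)/((2*f)) = -6 + (2*j)*(1/(2*f)) = -6 + j/f)
(9*118)/d(G(-6, -8)) - 1133/(-4357) = (9*118)/17 - 1133/(-4357) = 1062*(1/17) - 1133*(-1/4357) = 1062/17 + 1133/4357 = 4646395/74069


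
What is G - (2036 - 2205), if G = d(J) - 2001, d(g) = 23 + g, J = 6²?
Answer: -1773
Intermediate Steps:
J = 36
G = -1942 (G = (23 + 36) - 2001 = 59 - 2001 = -1942)
G - (2036 - 2205) = -1942 - (2036 - 2205) = -1942 - 1*(-169) = -1942 + 169 = -1773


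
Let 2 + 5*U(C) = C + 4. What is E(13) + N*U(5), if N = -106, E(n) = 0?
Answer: -742/5 ≈ -148.40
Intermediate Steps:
U(C) = ⅖ + C/5 (U(C) = -⅖ + (C + 4)/5 = -⅖ + (4 + C)/5 = -⅖ + (⅘ + C/5) = ⅖ + C/5)
E(13) + N*U(5) = 0 - 106*(⅖ + (⅕)*5) = 0 - 106*(⅖ + 1) = 0 - 106*7/5 = 0 - 742/5 = -742/5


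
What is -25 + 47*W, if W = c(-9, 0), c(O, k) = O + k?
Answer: -448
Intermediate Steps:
W = -9 (W = -9 + 0 = -9)
-25 + 47*W = -25 + 47*(-9) = -25 - 423 = -448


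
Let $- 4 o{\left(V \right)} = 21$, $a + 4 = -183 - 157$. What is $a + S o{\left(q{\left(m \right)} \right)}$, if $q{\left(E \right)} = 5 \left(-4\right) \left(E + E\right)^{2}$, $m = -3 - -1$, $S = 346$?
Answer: $- \frac{4321}{2} \approx -2160.5$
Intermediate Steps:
$m = -2$ ($m = -3 + 1 = -2$)
$a = -344$ ($a = -4 - 340 = -344$)
$q{\left(E \right)} = - 80 E^{2}$ ($q{\left(E \right)} = - 20 \left(2 E\right)^{2} = - 20 \cdot 4 E^{2} = - 80 E^{2}$)
$o{\left(V \right)} = - \frac{21}{4}$ ($o{\left(V \right)} = \left(- \frac{1}{4}\right) 21 = - \frac{21}{4}$)
$a + S o{\left(q{\left(m \right)} \right)} = -344 + 346 \left(- \frac{21}{4}\right) = -344 - \frac{3633}{2} = - \frac{4321}{2}$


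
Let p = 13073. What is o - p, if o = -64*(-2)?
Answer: -12945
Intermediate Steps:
o = 128
o - p = 128 - 1*13073 = 128 - 13073 = -12945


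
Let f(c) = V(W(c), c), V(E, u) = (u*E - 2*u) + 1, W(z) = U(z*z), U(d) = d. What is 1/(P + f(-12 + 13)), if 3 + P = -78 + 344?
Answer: 1/263 ≈ 0.0038023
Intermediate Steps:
W(z) = z² (W(z) = z*z = z²)
V(E, u) = 1 - 2*u + E*u (V(E, u) = (E*u - 2*u) + 1 = (-2*u + E*u) + 1 = 1 - 2*u + E*u)
f(c) = 1 + c³ - 2*c (f(c) = 1 - 2*c + c²*c = 1 - 2*c + c³ = 1 + c³ - 2*c)
P = 263 (P = -3 + (-78 + 344) = -3 + 266 = 263)
1/(P + f(-12 + 13)) = 1/(263 + (1 + (-12 + 13)³ - 2*(-12 + 13))) = 1/(263 + (1 + 1³ - 2*1)) = 1/(263 + (1 + 1 - 2)) = 1/(263 + 0) = 1/263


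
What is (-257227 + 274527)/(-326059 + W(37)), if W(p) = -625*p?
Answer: -4325/87296 ≈ -0.049544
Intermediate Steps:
(-257227 + 274527)/(-326059 + W(37)) = (-257227 + 274527)/(-326059 - 625*37) = 17300/(-326059 - 23125) = 17300/(-349184) = 17300*(-1/349184) = -4325/87296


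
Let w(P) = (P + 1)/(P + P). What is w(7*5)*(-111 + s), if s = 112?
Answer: 18/35 ≈ 0.51429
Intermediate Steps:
w(P) = (1 + P)/(2*P) (w(P) = (1 + P)/((2*P)) = (1 + P)*(1/(2*P)) = (1 + P)/(2*P))
w(7*5)*(-111 + s) = ((1 + 7*5)/(2*((7*5))))*(-111 + 112) = ((½)*(1 + 35)/35)*1 = ((½)*(1/35)*36)*1 = (18/35)*1 = 18/35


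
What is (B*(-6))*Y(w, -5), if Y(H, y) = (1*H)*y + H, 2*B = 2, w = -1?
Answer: -24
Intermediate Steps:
B = 1 (B = (½)*2 = 1)
Y(H, y) = H + H*y (Y(H, y) = H*y + H = H + H*y)
(B*(-6))*Y(w, -5) = (1*(-6))*(-(1 - 5)) = -(-6)*(-4) = -6*4 = -24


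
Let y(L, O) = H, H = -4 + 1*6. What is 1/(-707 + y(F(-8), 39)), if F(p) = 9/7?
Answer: -1/705 ≈ -0.0014184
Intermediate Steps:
F(p) = 9/7 (F(p) = 9*(1/7) = 9/7)
H = 2 (H = -4 + 6 = 2)
y(L, O) = 2
1/(-707 + y(F(-8), 39)) = 1/(-707 + 2) = 1/(-705) = -1/705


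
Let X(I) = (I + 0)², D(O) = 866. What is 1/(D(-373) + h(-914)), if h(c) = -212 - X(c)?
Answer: -1/834742 ≈ -1.1980e-6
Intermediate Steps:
X(I) = I²
h(c) = -212 - c²
1/(D(-373) + h(-914)) = 1/(866 + (-212 - 1*(-914)²)) = 1/(866 + (-212 - 1*835396)) = 1/(866 + (-212 - 835396)) = 1/(866 - 835608) = 1/(-834742) = -1/834742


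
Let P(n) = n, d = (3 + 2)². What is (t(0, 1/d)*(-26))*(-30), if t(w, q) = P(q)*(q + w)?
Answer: 156/125 ≈ 1.2480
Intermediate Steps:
d = 25 (d = 5² = 25)
t(w, q) = q*(q + w)
(t(0, 1/d)*(-26))*(-30) = (((1/25 + 0)/25)*(-26))*(-30) = (((1/25)*(1/25))*(-26))*(-30) = ((1/625)*(-26))*(-30) = -26/625*(-30) = 156/125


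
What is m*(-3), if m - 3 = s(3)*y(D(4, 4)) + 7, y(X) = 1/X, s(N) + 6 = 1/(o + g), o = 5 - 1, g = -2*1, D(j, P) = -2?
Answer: -153/4 ≈ -38.250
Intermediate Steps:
g = -2
o = 4
s(N) = -11/2 (s(N) = -6 + 1/(4 - 2) = -6 + 1/2 = -6 + ½ = -11/2)
m = 51/4 (m = 3 + (-11/2/(-2) + 7) = 3 + (-11/2*(-½) + 7) = 3 + (11/4 + 7) = 3 + 39/4 = 51/4 ≈ 12.750)
m*(-3) = (51/4)*(-3) = -153/4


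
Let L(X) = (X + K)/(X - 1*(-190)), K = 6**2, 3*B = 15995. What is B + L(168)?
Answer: 2863411/537 ≈ 5332.2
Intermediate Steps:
B = 15995/3 (B = (1/3)*15995 = 15995/3 ≈ 5331.7)
K = 36
L(X) = (36 + X)/(190 + X) (L(X) = (X + 36)/(X - 1*(-190)) = (36 + X)/(X + 190) = (36 + X)/(190 + X))
B + L(168) = 15995/3 + (36 + 168)/(190 + 168) = 15995/3 + 204/358 = 15995/3 + (1/358)*204 = 15995/3 + 102/179 = 2863411/537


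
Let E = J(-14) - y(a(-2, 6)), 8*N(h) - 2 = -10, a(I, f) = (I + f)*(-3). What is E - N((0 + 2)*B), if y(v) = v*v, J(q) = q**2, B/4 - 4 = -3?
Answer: 53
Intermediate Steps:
B = 4 (B = 16 + 4*(-3) = 16 - 12 = 4)
a(I, f) = -3*I - 3*f
y(v) = v**2
N(h) = -1 (N(h) = 1/4 + (1/8)*(-10) = 1/4 - 5/4 = -1)
E = 52 (E = (-14)**2 - (-3*(-2) - 3*6)**2 = 196 - (6 - 18)**2 = 196 - 1*(-12)**2 = 196 - 1*144 = 196 - 144 = 52)
E - N((0 + 2)*B) = 52 - 1*(-1) = 52 + 1 = 53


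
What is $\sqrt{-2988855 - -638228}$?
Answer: $i \sqrt{2350627} \approx 1533.2 i$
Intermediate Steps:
$\sqrt{-2988855 - -638228} = \sqrt{-2988855 + 638228} = \sqrt{-2350627} = i \sqrt{2350627}$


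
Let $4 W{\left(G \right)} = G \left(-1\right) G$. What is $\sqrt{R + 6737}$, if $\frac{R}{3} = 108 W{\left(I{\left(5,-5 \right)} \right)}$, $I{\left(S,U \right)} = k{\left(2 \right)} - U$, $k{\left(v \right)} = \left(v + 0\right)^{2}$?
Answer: $4 \sqrt{11} \approx 13.266$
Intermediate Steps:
$k{\left(v \right)} = v^{2}$
$I{\left(S,U \right)} = 4 - U$ ($I{\left(S,U \right)} = 2^{2} - U = 4 - U$)
$W{\left(G \right)} = - \frac{G^{2}}{4}$ ($W{\left(G \right)} = \frac{G \left(-1\right) G}{4} = \frac{- G G}{4} = \frac{\left(-1\right) G^{2}}{4} = - \frac{G^{2}}{4}$)
$R = -6561$ ($R = 3 \cdot 108 \left(- \frac{\left(4 - -5\right)^{2}}{4}\right) = 3 \cdot 108 \left(- \frac{\left(4 + 5\right)^{2}}{4}\right) = 3 \cdot 108 \left(- \frac{9^{2}}{4}\right) = 3 \cdot 108 \left(\left(- \frac{1}{4}\right) 81\right) = 3 \cdot 108 \left(- \frac{81}{4}\right) = 3 \left(-2187\right) = -6561$)
$\sqrt{R + 6737} = \sqrt{-6561 + 6737} = \sqrt{176} = 4 \sqrt{11}$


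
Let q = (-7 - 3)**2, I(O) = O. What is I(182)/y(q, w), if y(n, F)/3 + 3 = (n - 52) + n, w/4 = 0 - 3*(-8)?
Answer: 182/435 ≈ 0.41839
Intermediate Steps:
q = 100 (q = (-10)**2 = 100)
w = 96 (w = 4*(0 - 3*(-8)) = 4*(0 + 24) = 4*24 = 96)
y(n, F) = -165 + 6*n (y(n, F) = -9 + 3*((n - 52) + n) = -9 + 3*((-52 + n) + n) = -9 + 3*(-52 + 2*n) = -9 + (-156 + 6*n) = -165 + 6*n)
I(182)/y(q, w) = 182/(-165 + 6*100) = 182/(-165 + 600) = 182/435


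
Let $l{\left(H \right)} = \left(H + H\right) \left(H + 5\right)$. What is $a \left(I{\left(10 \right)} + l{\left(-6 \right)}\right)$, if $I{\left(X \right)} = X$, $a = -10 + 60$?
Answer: $1100$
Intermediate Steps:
$l{\left(H \right)} = 2 H \left(5 + H\right)$
$a = 50$
$a \left(I{\left(10 \right)} + l{\left(-6 \right)}\right) = 50 \left(10 + 2 \left(-6\right) \left(5 - 6\right)\right) = 50 \left(10 + 2 \left(-6\right) \left(-1\right)\right) = 50 \left(10 + 12\right) = 50 \cdot 22 = 1100$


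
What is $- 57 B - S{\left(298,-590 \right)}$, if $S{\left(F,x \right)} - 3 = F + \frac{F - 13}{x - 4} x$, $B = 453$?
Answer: $- \frac{2614103}{99} \approx -26405.0$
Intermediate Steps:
$S{\left(F,x \right)} = 3 + F + \frac{x \left(-13 + F\right)}{-4 + x}$ ($S{\left(F,x \right)} = 3 + \left(F + \frac{F - 13}{x - 4} x\right) = 3 + \left(F + \frac{-13 + F}{-4 + x} x\right) = 3 + \left(F + \frac{x \left(-13 + F\right)}{-4 + x}\right) = 3 + F + \frac{x \left(-13 + F\right)}{-4 + x}$)
$- 57 B - S{\left(298,-590 \right)} = \left(-57\right) 453 - \frac{2 \left(-6 - -2950 - 596 + 298 \left(-590\right)\right)}{-4 - 590} = -25821 - \frac{2 \left(-6 + 2950 - 596 - 175820\right)}{-594} = -25821 - 2 \left(- \frac{1}{594}\right) \left(-173472\right) = -25821 - \frac{57824}{99} = - \frac{2614103}{99}$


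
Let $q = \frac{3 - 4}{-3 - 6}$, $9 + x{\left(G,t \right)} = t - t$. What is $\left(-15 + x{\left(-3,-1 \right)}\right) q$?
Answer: $- \frac{8}{3} \approx -2.6667$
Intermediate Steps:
$x{\left(G,t \right)} = -9$ ($x{\left(G,t \right)} = -9 + \left(t - t\right) = -9 + 0 = -9$)
$q = \frac{1}{9}$ ($q = - \frac{1}{-9} = \left(-1\right) \left(- \frac{1}{9}\right) = \frac{1}{9} \approx 0.11111$)
$\left(-15 + x{\left(-3,-1 \right)}\right) q = \left(-15 - 9\right) \frac{1}{9} = \left(-24\right) \frac{1}{9} = - \frac{8}{3}$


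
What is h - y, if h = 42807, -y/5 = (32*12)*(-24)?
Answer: -3273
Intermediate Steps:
y = 46080 (y = -5*32*12*(-24) = -1920*(-24) = -5*(-9216) = 46080)
h - y = 42807 - 1*46080 = 42807 - 46080 = -3273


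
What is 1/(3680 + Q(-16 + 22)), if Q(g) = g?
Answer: 1/3686 ≈ 0.00027130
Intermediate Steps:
1/(3680 + Q(-16 + 22)) = 1/(3680 + (-16 + 22)) = 1/(3680 + 6) = 1/3686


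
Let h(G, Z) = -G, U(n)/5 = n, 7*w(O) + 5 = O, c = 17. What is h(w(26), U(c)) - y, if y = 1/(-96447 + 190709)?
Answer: -282787/94262 ≈ -3.0000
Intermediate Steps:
w(O) = -5/7 + O/7
U(n) = 5*n
y = 1/94262 ≈ 1.0609e-5
h(w(26), U(c)) - y = -(-5/7 + (⅐)*26) - 1*1/94262 = -(-5/7 + 26/7) - 1/94262 = -1*3 - 1/94262 = -3 - 1/94262 = -282787/94262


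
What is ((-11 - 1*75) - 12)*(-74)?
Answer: 7252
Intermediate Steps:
((-11 - 1*75) - 12)*(-74) = ((-11 - 75) - 12)*(-74) = (-86 - 12)*(-74) = -98*(-74) = 7252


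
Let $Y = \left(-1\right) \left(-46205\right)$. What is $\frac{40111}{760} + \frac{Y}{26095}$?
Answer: $\frac{216362469}{3966440} \approx 54.548$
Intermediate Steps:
$Y = 46205$
$\frac{40111}{760} + \frac{Y}{26095} = \frac{40111}{760} + \frac{46205}{26095} = 40111 \cdot \frac{1}{760} + 46205 \cdot \frac{1}{26095} = \frac{40111}{760} + \frac{9241}{5219} = \frac{216362469}{3966440}$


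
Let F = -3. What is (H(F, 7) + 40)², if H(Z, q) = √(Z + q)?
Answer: 1764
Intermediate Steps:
(H(F, 7) + 40)² = (√(-3 + 7) + 40)² = (√4 + 40)² = (2 + 40)² = 42² = 1764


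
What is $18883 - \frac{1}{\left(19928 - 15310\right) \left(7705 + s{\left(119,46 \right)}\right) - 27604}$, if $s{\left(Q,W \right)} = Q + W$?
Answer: $\frac{685756085447}{36316056} \approx 18883.0$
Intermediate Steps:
$18883 - \frac{1}{\left(19928 - 15310\right) \left(7705 + s{\left(119,46 \right)}\right) - 27604} = 18883 - \frac{1}{\left(19928 - 15310\right) \left(7705 + \left(119 + 46\right)\right) - 27604} = 18883 - \frac{1}{4618 \left(7705 + 165\right) - 27604} = 18883 - \frac{1}{4618 \cdot 7870 - 27604} = 18883 - \frac{1}{36343660 - 27604} = 18883 - \frac{1}{36316056} = \frac{685756085447}{36316056}$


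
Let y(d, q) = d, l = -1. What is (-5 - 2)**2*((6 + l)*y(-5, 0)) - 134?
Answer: -1359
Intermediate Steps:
(-5 - 2)**2*((6 + l)*y(-5, 0)) - 134 = (-5 - 2)**2*((6 - 1)*(-5)) - 134 = (-7)**2*(5*(-5)) - 134 = 49*(-25) - 134 = -1225 - 134 = -1359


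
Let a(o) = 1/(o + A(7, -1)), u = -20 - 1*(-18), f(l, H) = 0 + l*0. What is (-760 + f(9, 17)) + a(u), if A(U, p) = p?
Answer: -2281/3 ≈ -760.33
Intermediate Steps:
f(l, H) = 0 (f(l, H) = 0 + 0 = 0)
u = -2 (u = -20 + 18 = -2)
a(o) = 1/(-1 + o) (a(o) = 1/(o - 1) = 1/(-1 + o))
(-760 + f(9, 17)) + a(u) = (-760 + 0) + 1/(-1 - 2) = -760 + 1/(-3) = -760 - ⅓ = -2281/3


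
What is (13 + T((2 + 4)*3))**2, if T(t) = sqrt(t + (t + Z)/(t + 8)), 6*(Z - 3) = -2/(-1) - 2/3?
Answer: (1014 + sqrt(114478))**2/6084 ≈ 300.60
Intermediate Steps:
Z = 29/9 (Z = 3 + (-2/(-1) - 2/3)/6 = 3 + (-2*(-1) - 2*1/3)/6 = 3 + (2 - 2/3)/6 = 3 + (1/6)*(4/3) = 3 + 2/9 = 29/9 ≈ 3.2222)
T(t) = sqrt(t + (29/9 + t)/(8 + t)) (T(t) = sqrt(t + (t + 29/9)/(t + 8)) = sqrt(t + (29/9 + t)/(8 + t)))
(13 + T((2 + 4)*3))**2 = (13 + sqrt((29 + 9*((2 + 4)*3)**2 + 81*((2 + 4)*3))/(8 + (2 + 4)*3))/3)**2 = (13 + sqrt((29 + 9*(6*3)**2 + 81*(6*3))/(8 + 6*3))/3)**2 = (13 + sqrt((29 + 9*18**2 + 81*18)/(8 + 18))/3)**2 = (13 + sqrt((29 + 9*324 + 1458)/26)/3)**2 = (13 + sqrt((29 + 2916 + 1458)/26)/3)**2 = (13 + sqrt((1/26)*4403)/3)**2 = (13 + sqrt(4403/26)/3)**2 = (13 + (sqrt(114478)/26)/3)**2 = (13 + sqrt(114478)/78)**2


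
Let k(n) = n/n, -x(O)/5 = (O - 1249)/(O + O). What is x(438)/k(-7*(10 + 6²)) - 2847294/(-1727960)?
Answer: 593819209/94605810 ≈ 6.2768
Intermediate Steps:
x(O) = -5*(-1249 + O)/(2*O) (x(O) = -5*(O - 1249)/(O + O) = -5*(-1249 + O)/(2*O))
k(n) = 1
x(438)/k(-7*(10 + 6²)) - 2847294/(-1727960) = ((5/2)*(1249 - 1*438)/438)/1 - 2847294/(-1727960) = ((5/2)*(1/438)*(1249 - 438))*1 - 2847294*(-1/1727960) = ((5/2)*(1/438)*811)*1 + 1423647/863980 = (4055/876)*1 + 1423647/863980 = 4055/876 + 1423647/863980 = 593819209/94605810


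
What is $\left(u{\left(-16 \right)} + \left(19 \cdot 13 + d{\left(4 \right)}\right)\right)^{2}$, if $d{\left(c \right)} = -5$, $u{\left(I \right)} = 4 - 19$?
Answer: $51529$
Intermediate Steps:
$u{\left(I \right)} = -15$ ($u{\left(I \right)} = 4 - 19 = -15$)
$\left(u{\left(-16 \right)} + \left(19 \cdot 13 + d{\left(4 \right)}\right)\right)^{2} = \left(-15 + \left(19 \cdot 13 - 5\right)\right)^{2} = \left(-15 + \left(247 - 5\right)\right)^{2} = \left(-15 + 242\right)^{2} = 227^{2} = 51529$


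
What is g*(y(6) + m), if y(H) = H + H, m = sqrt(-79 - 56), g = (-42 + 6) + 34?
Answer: -24 - 6*I*sqrt(15) ≈ -24.0 - 23.238*I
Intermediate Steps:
g = -2 (g = -36 + 34 = -2)
m = 3*I*sqrt(15) (m = sqrt(-135) = 3*I*sqrt(15) ≈ 11.619*I)
y(H) = 2*H
g*(y(6) + m) = -2*(2*6 + 3*I*sqrt(15)) = -2*(12 + 3*I*sqrt(15)) = -24 - 6*I*sqrt(15)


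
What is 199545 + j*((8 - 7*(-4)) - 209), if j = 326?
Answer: 143147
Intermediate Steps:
199545 + j*((8 - 7*(-4)) - 209) = 199545 + 326*((8 - 7*(-4)) - 209) = 199545 + 326*((8 + 28) - 209) = 199545 + 326*(36 - 209) = 199545 + 326*(-173) = 199545 - 56398 = 143147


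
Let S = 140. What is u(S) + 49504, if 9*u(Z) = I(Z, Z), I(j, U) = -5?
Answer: 445531/9 ≈ 49503.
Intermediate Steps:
u(Z) = -5/9 (u(Z) = (⅑)*(-5) = -5/9)
u(S) + 49504 = -5/9 + 49504 = 445531/9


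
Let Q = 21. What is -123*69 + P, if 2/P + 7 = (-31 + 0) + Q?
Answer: -144281/17 ≈ -8487.1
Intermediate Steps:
P = -2/17 (P = 2/(-7 + ((-31 + 0) + 21)) = 2/(-7 + (-31 + 21)) = 2/(-7 - 10) = 2/(-17) = 2*(-1/17) = -2/17 ≈ -0.11765)
-123*69 + P = -123*69 - 2/17 = -8487 - 2/17 = -144281/17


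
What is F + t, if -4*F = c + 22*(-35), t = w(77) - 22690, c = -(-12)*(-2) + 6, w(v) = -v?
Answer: -22570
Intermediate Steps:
c = -18 (c = -4*6 + 6 = -24 + 6 = -18)
t = -22767 (t = -1*77 - 22690 = -77 - 22690 = -22767)
F = 197 (F = -(-18 + 22*(-35))/4 = -(-18 - 770)/4 = -¼*(-788) = 197)
F + t = 197 - 22767 = -22570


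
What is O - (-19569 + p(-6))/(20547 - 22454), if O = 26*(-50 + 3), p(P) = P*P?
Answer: -2349887/1907 ≈ -1232.2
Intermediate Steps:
p(P) = P²
O = -1222 (O = 26*(-47) = -1222)
O - (-19569 + p(-6))/(20547 - 22454) = -1222 - (-19569 + (-6)²)/(20547 - 22454) = -1222 - (-19569 + 36)/(-1907) = -1222 - (-19533)*(-1)/1907 = -1222 - 1*19533/1907 = -1222 - 19533/1907 = -2349887/1907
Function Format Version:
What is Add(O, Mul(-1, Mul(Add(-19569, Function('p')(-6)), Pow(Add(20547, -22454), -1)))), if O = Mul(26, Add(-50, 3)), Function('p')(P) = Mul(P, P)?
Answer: Rational(-2349887, 1907) ≈ -1232.2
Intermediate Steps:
Function('p')(P) = Pow(P, 2)
O = -1222 (O = Mul(26, -47) = -1222)
Add(O, Mul(-1, Mul(Add(-19569, Function('p')(-6)), Pow(Add(20547, -22454), -1)))) = Add(-1222, Mul(-1, Mul(Add(-19569, Pow(-6, 2)), Pow(Add(20547, -22454), -1)))) = Add(-1222, Mul(-1, Mul(Add(-19569, 36), Pow(-1907, -1)))) = Add(-1222, Mul(-1, Mul(-19533, Rational(-1, 1907)))) = Add(-1222, Mul(-1, Rational(19533, 1907))) = Add(-1222, Rational(-19533, 1907)) = Rational(-2349887, 1907)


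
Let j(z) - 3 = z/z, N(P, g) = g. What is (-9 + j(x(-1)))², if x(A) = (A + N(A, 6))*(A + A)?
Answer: 25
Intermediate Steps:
x(A) = 2*A*(6 + A) (x(A) = (A + 6)*(A + A) = (6 + A)*(2*A) = 2*A*(6 + A))
j(z) = 4 (j(z) = 3 + z/z = 3 + 1 = 4)
(-9 + j(x(-1)))² = (-9 + 4)² = (-5)² = 25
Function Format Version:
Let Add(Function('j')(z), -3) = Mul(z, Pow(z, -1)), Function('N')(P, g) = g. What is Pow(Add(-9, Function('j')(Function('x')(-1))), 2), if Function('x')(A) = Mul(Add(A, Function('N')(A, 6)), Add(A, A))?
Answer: 25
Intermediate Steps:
Function('x')(A) = Mul(2, A, Add(6, A)) (Function('x')(A) = Mul(Add(A, 6), Add(A, A)) = Mul(Add(6, A), Mul(2, A)) = Mul(2, A, Add(6, A)))
Function('j')(z) = 4 (Function('j')(z) = Add(3, Mul(z, Pow(z, -1))) = Add(3, 1) = 4)
Pow(Add(-9, Function('j')(Function('x')(-1))), 2) = Pow(Add(-9, 4), 2) = Pow(-5, 2) = 25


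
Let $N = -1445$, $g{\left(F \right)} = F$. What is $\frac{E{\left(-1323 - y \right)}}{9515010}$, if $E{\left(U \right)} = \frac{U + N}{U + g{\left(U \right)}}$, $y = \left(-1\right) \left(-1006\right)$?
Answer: $\frac{37}{434518790} \approx 8.5152 \cdot 10^{-8}$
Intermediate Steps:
$y = 1006$
$E{\left(U \right)} = \frac{-1445 + U}{2 U}$ ($E{\left(U \right)} = \frac{U - 1445}{U + U} = \frac{-1445 + U}{2 U}$)
$\frac{E{\left(-1323 - y \right)}}{9515010} = \frac{\frac{1}{2} \frac{1}{-1323 - 1006} \left(-1445 - 2329\right)}{9515010} = \frac{-1445 - 2329}{2 \left(-1323 - 1006\right)} \frac{1}{9515010} = \frac{-1445 - 2329}{2 \left(-2329\right)} \frac{1}{9515010} = \frac{1}{2} \left(- \frac{1}{2329}\right) \left(-3774\right) \frac{1}{9515010} = \frac{111}{137} \cdot \frac{1}{9515010} = \frac{37}{434518790}$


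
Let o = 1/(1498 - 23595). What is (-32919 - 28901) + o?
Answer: -1366036541/22097 ≈ -61820.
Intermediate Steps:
o = -1/22097 (o = 1/(-22097) = -1/22097 ≈ -4.5255e-5)
(-32919 - 28901) + o = (-32919 - 28901) - 1/22097 = -61820 - 1/22097 = -1366036541/22097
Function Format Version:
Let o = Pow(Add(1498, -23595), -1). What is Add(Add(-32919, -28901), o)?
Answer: Rational(-1366036541, 22097) ≈ -61820.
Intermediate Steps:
o = Rational(-1, 22097) (o = Pow(-22097, -1) = Rational(-1, 22097) ≈ -4.5255e-5)
Add(Add(-32919, -28901), o) = Add(Add(-32919, -28901), Rational(-1, 22097)) = Add(-61820, Rational(-1, 22097)) = Rational(-1366036541, 22097)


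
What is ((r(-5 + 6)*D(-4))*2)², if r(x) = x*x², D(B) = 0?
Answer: 0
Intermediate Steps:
r(x) = x³
((r(-5 + 6)*D(-4))*2)² = (((-5 + 6)³*0)*2)² = ((1³*0)*2)² = ((1*0)*2)² = (0*2)² = 0² = 0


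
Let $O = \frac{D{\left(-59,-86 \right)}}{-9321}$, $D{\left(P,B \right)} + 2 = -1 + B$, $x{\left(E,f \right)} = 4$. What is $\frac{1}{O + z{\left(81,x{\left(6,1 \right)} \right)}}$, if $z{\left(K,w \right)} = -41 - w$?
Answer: $- \frac{9321}{419356} \approx -0.022227$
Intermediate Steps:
$D{\left(P,B \right)} = -3 + B$ ($D{\left(P,B \right)} = -2 + \left(-1 + B\right) = -3 + B$)
$O = \frac{89}{9321}$ ($O = \frac{-3 - 86}{-9321} = \left(-89\right) \left(- \frac{1}{9321}\right) = \frac{89}{9321} \approx 0.0095483$)
$\frac{1}{O + z{\left(81,x{\left(6,1 \right)} \right)}} = \frac{1}{\frac{89}{9321} - 45} = \frac{1}{- \frac{419356}{9321}} = - \frac{9321}{419356}$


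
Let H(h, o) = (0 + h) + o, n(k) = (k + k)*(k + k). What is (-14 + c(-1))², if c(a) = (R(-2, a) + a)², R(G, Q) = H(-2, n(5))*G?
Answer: 1505052025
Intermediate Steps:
n(k) = 4*k² (n(k) = (2*k)*(2*k) = 4*k²)
H(h, o) = h + o
R(G, Q) = 98*G (R(G, Q) = (-2 + 4*5²)*G = (-2 + 4*25)*G = (-2 + 100)*G = 98*G)
c(a) = (-196 + a)² (c(a) = (98*(-2) + a)² = (-196 + a)²)
(-14 + c(-1))² = (-14 + (-196 - 1)²)² = (-14 + (-197)²)² = (-14 + 38809)² = 38795² = 1505052025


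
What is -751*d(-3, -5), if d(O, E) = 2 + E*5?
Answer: 17273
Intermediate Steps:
d(O, E) = 2 + 5*E
-751*d(-3, -5) = -751*(2 + 5*(-5)) = -751*(2 - 25) = -751*(-23) = 17273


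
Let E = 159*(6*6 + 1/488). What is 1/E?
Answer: 488/2793471 ≈ 0.00017469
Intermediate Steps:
E = 2793471/488 (E = 159*(36 + 1/488) = 159*(17569/488) = 2793471/488 ≈ 5724.3)
1/E = 1/(2793471/488) = 488/2793471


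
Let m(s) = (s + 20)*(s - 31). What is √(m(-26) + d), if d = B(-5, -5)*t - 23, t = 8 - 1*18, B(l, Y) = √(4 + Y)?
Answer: √(319 - 10*I) ≈ 17.863 - 0.2799*I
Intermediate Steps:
m(s) = (-31 + s)*(20 + s) (m(s) = (20 + s)*(-31 + s) = (-31 + s)*(20 + s))
t = -10 (t = 8 - 18 = -10)
d = -23 - 10*I (d = √(4 - 5)*(-10) - 23 = √(-1)*(-10) - 23 = I*(-10) - 23 = -10*I - 23 = -23 - 10*I ≈ -23.0 - 10.0*I)
√(m(-26) + d) = √((-620 + (-26)² - 11*(-26)) + (-23 - 10*I)) = √((-620 + 676 + 286) + (-23 - 10*I)) = √(342 + (-23 - 10*I)) = √(319 - 10*I)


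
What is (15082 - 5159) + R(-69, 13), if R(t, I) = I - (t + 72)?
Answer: 9933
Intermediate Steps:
R(t, I) = -72 + I - t (R(t, I) = I - (72 + t) = I + (-72 - t) = -72 + I - t)
(15082 - 5159) + R(-69, 13) = (15082 - 5159) + (-72 + 13 - 1*(-69)) = 9923 + (-72 + 13 + 69) = 9923 + 10 = 9933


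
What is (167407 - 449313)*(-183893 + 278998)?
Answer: -26810670130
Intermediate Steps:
(167407 - 449313)*(-183893 + 278998) = -281906*95105 = -26810670130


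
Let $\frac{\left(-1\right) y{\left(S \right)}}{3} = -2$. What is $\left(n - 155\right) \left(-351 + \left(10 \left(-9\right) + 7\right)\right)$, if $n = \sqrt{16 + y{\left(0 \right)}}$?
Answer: $67270 - 434 \sqrt{22} \approx 65234.0$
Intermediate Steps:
$y{\left(S \right)} = 6$ ($y{\left(S \right)} = \left(-3\right) \left(-2\right) = 6$)
$n = \sqrt{22}$ ($n = \sqrt{16 + 6} = \sqrt{22} \approx 4.6904$)
$\left(n - 155\right) \left(-351 + \left(10 \left(-9\right) + 7\right)\right) = \left(\sqrt{22} - 155\right) \left(-351 + \left(10 \left(-9\right) + 7\right)\right) = \left(-155 + \sqrt{22}\right) \left(-351 + \left(-90 + 7\right)\right) = \left(-155 + \sqrt{22}\right) \left(-351 - 83\right) = \left(-155 + \sqrt{22}\right) \left(-434\right) = 67270 - 434 \sqrt{22}$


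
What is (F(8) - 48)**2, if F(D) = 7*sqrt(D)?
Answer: 2696 - 1344*sqrt(2) ≈ 795.30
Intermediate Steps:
(F(8) - 48)**2 = (7*sqrt(8) - 48)**2 = (7*(2*sqrt(2)) - 48)**2 = (14*sqrt(2) - 48)**2 = (-48 + 14*sqrt(2))**2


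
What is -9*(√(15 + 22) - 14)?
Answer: 126 - 9*√37 ≈ 71.255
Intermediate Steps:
-9*(√(15 + 22) - 14) = -9*(√37 - 14) = -9*(-14 + √37) = 126 - 9*√37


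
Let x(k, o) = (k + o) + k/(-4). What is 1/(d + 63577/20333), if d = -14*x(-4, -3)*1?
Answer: 20333/1771549 ≈ 0.011478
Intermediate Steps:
x(k, o) = o + 3*k/4 (x(k, o) = (k + o) + k*(-¼) = (k + o) - k/4 = o + 3*k/4)
d = 84 (d = -14*(-3 + (¾)*(-4))*1 = -14*(-3 - 3)*1 = -14*(-6)*1 = 84*1 = 84)
1/(d + 63577/20333) = 1/(84 + 63577/20333) = 1/(1771549/20333) = 20333/1771549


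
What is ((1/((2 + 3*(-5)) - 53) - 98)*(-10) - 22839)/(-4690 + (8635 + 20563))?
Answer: -360671/404382 ≈ -0.89191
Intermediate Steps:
((1/((2 + 3*(-5)) - 53) - 98)*(-10) - 22839)/(-4690 + (8635 + 20563)) = ((1/((2 - 15) - 53) - 98)*(-10) - 22839)/(-4690 + 29198) = ((1/(-13 - 53) - 98)*(-10) - 22839)/24508 = ((1/(-66) - 98)*(-10) - 22839)*(1/24508) = ((-1/66 - 98)*(-10) - 22839)*(1/24508) = (-6469/66*(-10) - 22839)*(1/24508) = (32345/33 - 22839)*(1/24508) = -721342/33*1/24508 = -360671/404382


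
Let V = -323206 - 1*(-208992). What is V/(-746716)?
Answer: 57107/373358 ≈ 0.15296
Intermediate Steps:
V = -114214 (V = -323206 + 208992 = -114214)
V/(-746716) = -114214/(-746716) = -114214*(-1/746716) = 57107/373358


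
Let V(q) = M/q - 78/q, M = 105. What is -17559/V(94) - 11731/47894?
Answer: -8783507429/143682 ≈ -61132.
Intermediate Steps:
V(q) = 27/q (V(q) = 105/q - 78/q = 27/q)
-17559/V(94) - 11731/47894 = -17559/(27/94) - 11731/47894 = -17559/(27*(1/94)) - 11731*1/47894 = -17559/27/94 - 11731/47894 = -17559*94/27 - 11731/47894 = -183394/3 - 11731/47894 = -8783507429/143682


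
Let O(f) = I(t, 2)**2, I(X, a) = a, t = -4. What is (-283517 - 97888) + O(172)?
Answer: -381401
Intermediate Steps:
O(f) = 4 (O(f) = 2**2 = 4)
(-283517 - 97888) + O(172) = (-283517 - 97888) + 4 = -381405 + 4 = -381401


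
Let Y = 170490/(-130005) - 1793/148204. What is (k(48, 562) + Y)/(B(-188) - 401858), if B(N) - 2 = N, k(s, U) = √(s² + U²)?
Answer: 1700026595/516419112634992 - √79537/201022 ≈ -0.0013997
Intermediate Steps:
k(s, U) = √(U² + s²)
B(N) = 2 + N
Y = -1700026595/1284484068 (Y = 170490*(-1/130005) - 1793*1/148204 = -11366/8667 - 1793/148204 = -1700026595/1284484068 ≈ -1.3235)
(k(48, 562) + Y)/(B(-188) - 401858) = (√(562² + 48²) - 1700026595/1284484068)/((2 - 188) - 401858) = (√(315844 + 2304) - 1700026595/1284484068)/(-186 - 401858) = (√318148 - 1700026595/1284484068)/(-402044) = (2*√79537 - 1700026595/1284484068)*(-1/402044) = (-1700026595/1284484068 + 2*√79537)*(-1/402044) = 1700026595/516419112634992 - √79537/201022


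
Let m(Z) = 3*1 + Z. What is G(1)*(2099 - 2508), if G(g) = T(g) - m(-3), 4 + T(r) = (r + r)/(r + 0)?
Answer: 818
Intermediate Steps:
m(Z) = 3 + Z
T(r) = -2 (T(r) = -4 + (r + r)/(r + 0) = -4 + (2*r)/r = -4 + 2 = -2)
G(g) = -2 (G(g) = -2 - (3 - 3) = -2 - 1*0 = -2 + 0 = -2)
G(1)*(2099 - 2508) = -2*(2099 - 2508) = -2*(-409) = 818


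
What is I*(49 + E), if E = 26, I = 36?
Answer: 2700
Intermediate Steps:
I*(49 + E) = 36*(49 + 26) = 36*75 = 2700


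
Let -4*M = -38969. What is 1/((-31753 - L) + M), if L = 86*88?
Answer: -4/118315 ≈ -3.3808e-5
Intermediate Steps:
L = 7568
M = 38969/4 (M = -¼*(-38969) = 38969/4 ≈ 9742.3)
1/((-31753 - L) + M) = 1/((-31753 - 1*7568) + 38969/4) = 1/((-31753 - 7568) + 38969/4) = 1/(-39321 + 38969/4) = 1/(-118315/4) = -4/118315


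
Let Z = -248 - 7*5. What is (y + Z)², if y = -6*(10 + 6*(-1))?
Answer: 94249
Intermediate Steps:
Z = -283 (Z = -248 - 35 = -283)
y = -24 (y = -6*(10 - 6) = -6*4 = -24)
(y + Z)² = (-24 - 283)² = (-307)² = 94249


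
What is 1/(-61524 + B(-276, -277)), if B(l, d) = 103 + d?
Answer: -1/61698 ≈ -1.6208e-5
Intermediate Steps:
1/(-61524 + B(-276, -277)) = 1/(-61524 + (103 - 277)) = 1/(-61524 - 174) = 1/(-61698) = -1/61698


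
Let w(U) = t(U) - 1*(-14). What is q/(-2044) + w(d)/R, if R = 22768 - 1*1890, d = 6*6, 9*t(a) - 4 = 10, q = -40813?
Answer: 52528291/2630628 ≈ 19.968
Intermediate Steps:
t(a) = 14/9 (t(a) = 4/9 + (1/9)*10 = 4/9 + 10/9 = 14/9)
d = 36
R = 20878 (R = 22768 - 1890 = 20878)
w(U) = 140/9 (w(U) = 14/9 - 1*(-14) = 14/9 + 14 = 140/9)
q/(-2044) + w(d)/R = -40813/(-2044) + (140/9)/20878 = -40813*(-1/2044) + (140/9)*(1/20878) = 40813/2044 + 70/93951 = 52528291/2630628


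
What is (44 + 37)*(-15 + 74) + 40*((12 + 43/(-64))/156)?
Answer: 5967817/1248 ≈ 4781.9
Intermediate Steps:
(44 + 37)*(-15 + 74) + 40*((12 + 43/(-64))/156) = 81*59 + 40*((12 + 43*(-1/64))*(1/156)) = 4779 + 40*((12 - 43/64)*(1/156)) = 4779 + 40*((725/64)*(1/156)) = 4779 + 40*(725/9984) = 4779 + 3625/1248 = 5967817/1248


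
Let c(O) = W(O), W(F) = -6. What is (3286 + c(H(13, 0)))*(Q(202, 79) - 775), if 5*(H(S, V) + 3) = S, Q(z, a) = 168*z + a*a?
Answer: 129238560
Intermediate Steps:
Q(z, a) = a² + 168*z (Q(z, a) = 168*z + a² = a² + 168*z)
H(S, V) = -3 + S/5
c(O) = -6
(3286 + c(H(13, 0)))*(Q(202, 79) - 775) = (3286 - 6)*((79² + 168*202) - 775) = 3280*((6241 + 33936) - 775) = 3280*(40177 - 775) = 3280*39402 = 129238560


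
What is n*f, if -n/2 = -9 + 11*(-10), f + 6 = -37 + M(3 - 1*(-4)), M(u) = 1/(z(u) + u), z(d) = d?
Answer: -10217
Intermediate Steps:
M(u) = 1/(2*u) (M(u) = 1/(u + u) = 1/(2*u))
f = -601/14 (f = -6 + (-37 + 1/(2*(3 - 1*(-4)))) = -6 + (-37 + 1/(2*(3 + 4))) = -6 + (-37 + (½)/7) = -6 + (-37 + (½)*(⅐)) = -6 + (-37 + 1/14) = -6 - 517/14 = -601/14 ≈ -42.929)
n = 238 (n = -2*(-9 + 11*(-10)) = -2*(-9 - 110) = -2*(-119) = 238)
n*f = 238*(-601/14) = -10217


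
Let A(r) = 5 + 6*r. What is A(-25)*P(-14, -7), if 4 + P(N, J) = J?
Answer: 1595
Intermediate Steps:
P(N, J) = -4 + J
A(-25)*P(-14, -7) = (5 + 6*(-25))*(-4 - 7) = (5 - 150)*(-11) = -145*(-11) = 1595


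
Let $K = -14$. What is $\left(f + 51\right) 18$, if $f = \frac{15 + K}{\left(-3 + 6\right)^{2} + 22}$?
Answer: $\frac{28476}{31} \approx 918.58$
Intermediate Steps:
$f = \frac{1}{31}$ ($f = \frac{15 - 14}{\left(-3 + 6\right)^{2} + 22} = 1 \frac{1}{3^{2} + 22} = 1 \frac{1}{9 + 22} = 1 \cdot \frac{1}{31} = \frac{1}{31} \approx 0.032258$)
$\left(f + 51\right) 18 = \left(\frac{1}{31} + 51\right) 18 = \frac{1582}{31} \cdot 18 = \frac{28476}{31}$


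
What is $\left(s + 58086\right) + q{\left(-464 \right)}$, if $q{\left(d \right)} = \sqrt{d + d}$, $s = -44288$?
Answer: $13798 + 4 i \sqrt{58} \approx 13798.0 + 30.463 i$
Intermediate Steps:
$q{\left(d \right)} = \sqrt{2} \sqrt{d}$ ($q{\left(d \right)} = \sqrt{2 d} = \sqrt{2} \sqrt{d}$)
$\left(s + 58086\right) + q{\left(-464 \right)} = \left(-44288 + 58086\right) + \sqrt{2} \sqrt{-464} = 13798 + \sqrt{2} \cdot 4 i \sqrt{29} = 13798 + 4 i \sqrt{58}$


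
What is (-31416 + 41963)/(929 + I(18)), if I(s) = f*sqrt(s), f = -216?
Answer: 9798163/23233 + 6834456*sqrt(2)/23233 ≈ 837.75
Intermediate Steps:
I(s) = -216*sqrt(s)
(-31416 + 41963)/(929 + I(18)) = (-31416 + 41963)/(929 - 648*sqrt(2)) = 10547/(929 - 648*sqrt(2))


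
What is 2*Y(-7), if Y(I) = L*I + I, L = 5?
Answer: -84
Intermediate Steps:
Y(I) = 6*I (Y(I) = 5*I + I = 6*I)
2*Y(-7) = 2*(6*(-7)) = 2*(-42) = -84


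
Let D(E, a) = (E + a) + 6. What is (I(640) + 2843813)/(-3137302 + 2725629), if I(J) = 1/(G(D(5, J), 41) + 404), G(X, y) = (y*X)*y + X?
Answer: -3115072946819/450940840778 ≈ -6.9079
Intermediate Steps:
D(E, a) = 6 + E + a
G(X, y) = X + X*y² (G(X, y) = (X*y)*y + X = X*y² + X = X + X*y²)
I(J) = 1/(18906 + 1682*J) (I(J) = 1/((6 + 5 + J)*(1 + 41²) + 404) = 1/((11 + J)*(1 + 1681) + 404) = 1/((11 + J)*1682 + 404) = 1/((18502 + 1682*J) + 404) = 1/(18906 + 1682*J))
(I(640) + 2843813)/(-3137302 + 2725629) = (1/(2*(9453 + 841*640)) + 2843813)/(-3137302 + 2725629) = (1/(2*(9453 + 538240)) + 2843813)/(-411673) = ((½)/547693 + 2843813)*(-1/411673) = ((½)*(1/547693) + 2843813)*(-1/411673) = (1/1095386 + 2843813)*(-1/411673) = (3115072946819/1095386)*(-1/411673) = -3115072946819/450940840778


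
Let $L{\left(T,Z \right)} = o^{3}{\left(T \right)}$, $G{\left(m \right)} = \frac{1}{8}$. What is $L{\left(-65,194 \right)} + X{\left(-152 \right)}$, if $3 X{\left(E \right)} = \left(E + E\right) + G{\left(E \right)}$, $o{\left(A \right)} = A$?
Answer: $- \frac{6593431}{24} \approx -2.7473 \cdot 10^{5}$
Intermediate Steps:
$G{\left(m \right)} = \frac{1}{8}$
$X{\left(E \right)} = \frac{1}{24} + \frac{2 E}{3}$ ($X{\left(E \right)} = \frac{\left(E + E\right) + \frac{1}{8}}{3} = \frac{2 E + \frac{1}{8}}{3} = \frac{\frac{1}{8} + 2 E}{3} = \frac{1}{24} + \frac{2 E}{3}$)
$L{\left(T,Z \right)} = T^{3}$
$L{\left(-65,194 \right)} + X{\left(-152 \right)} = \left(-65\right)^{3} + \left(\frac{1}{24} + \frac{2}{3} \left(-152\right)\right) = -274625 + \left(\frac{1}{24} - \frac{304}{3}\right) = -274625 - \frac{2431}{24} = - \frac{6593431}{24}$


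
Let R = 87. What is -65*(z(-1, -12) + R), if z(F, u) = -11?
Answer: -4940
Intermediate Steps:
-65*(z(-1, -12) + R) = -65*(-11 + 87) = -65*76 = -4940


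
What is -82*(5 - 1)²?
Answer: -1312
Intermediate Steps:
-82*(5 - 1)² = -82*4² = -82*16 = -1312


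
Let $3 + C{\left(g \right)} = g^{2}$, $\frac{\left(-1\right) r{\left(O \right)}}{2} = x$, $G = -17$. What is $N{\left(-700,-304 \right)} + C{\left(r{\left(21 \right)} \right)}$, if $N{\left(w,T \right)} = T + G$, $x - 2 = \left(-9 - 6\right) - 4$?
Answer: $832$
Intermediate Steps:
$x = -17$ ($x = 2 - 19 = -17$)
$r{\left(O \right)} = 34$ ($r{\left(O \right)} = \left(-2\right) \left(-17\right) = 34$)
$N{\left(w,T \right)} = -17 + T$ ($N{\left(w,T \right)} = T - 17 = -17 + T$)
$C{\left(g \right)} = -3 + g^{2}$
$N{\left(-700,-304 \right)} + C{\left(r{\left(21 \right)} \right)} = \left(-17 - 304\right) - \left(3 - 34^{2}\right) = -321 + \left(-3 + 1156\right) = -321 + 1153 = 832$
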